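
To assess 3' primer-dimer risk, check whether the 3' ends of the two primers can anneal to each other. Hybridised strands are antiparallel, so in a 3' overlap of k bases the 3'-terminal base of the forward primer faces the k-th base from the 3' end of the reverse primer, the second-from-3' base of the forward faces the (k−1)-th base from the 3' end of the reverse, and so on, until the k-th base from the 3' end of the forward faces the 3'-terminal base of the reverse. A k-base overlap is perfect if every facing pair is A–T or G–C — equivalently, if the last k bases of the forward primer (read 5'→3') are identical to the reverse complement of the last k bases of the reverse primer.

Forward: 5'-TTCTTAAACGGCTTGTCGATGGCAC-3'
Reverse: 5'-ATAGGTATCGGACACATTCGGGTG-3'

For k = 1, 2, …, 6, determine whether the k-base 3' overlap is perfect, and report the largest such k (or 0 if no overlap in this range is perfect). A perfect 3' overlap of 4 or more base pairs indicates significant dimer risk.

Longest perfect overlap: 3 complementary base pairs; below the dimer-risk threshold (threshold 4).

Last 6 bases (5'→3') — forward …TGGCAC, reverse …CGGGTG.
Reverse complement of the reverse primer's last 6 bases: CACCCG; its first k bases are the reverse complement of the reverse primer's last k bases, so a perfect k-base overlap needs the forward primer's last k bases to equal them.
Comparing (forward last k vs required): k=1: C vs C ✓; k=2: AC vs CA ✗; k=3: CAC vs CAC ✓; k=4: GCAC vs CACC ✗; k=5: GGCAC vs CACCC ✗; k=6: TGGCAC vs CACCCG ✗.
Perfect overlaps at k = 1, 3; the largest is 3.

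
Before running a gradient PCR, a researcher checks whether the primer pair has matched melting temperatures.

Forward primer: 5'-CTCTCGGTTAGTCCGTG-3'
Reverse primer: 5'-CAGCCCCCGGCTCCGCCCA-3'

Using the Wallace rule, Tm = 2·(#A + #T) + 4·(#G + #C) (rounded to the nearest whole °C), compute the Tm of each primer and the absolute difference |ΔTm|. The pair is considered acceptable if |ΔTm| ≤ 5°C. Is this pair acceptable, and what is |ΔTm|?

Forward: A=1 T=6 G=5 C=5 → Tm = 2·7 + 4·10 = 54°C.
Reverse: A=2 T=1 G=4 C=12 → Tm = 2·3 + 4·16 = 70°C.
|ΔTm| = |54 − 70| = 16°C, > 5°C.

|ΔTm| = 16°C; the pair is not acceptable.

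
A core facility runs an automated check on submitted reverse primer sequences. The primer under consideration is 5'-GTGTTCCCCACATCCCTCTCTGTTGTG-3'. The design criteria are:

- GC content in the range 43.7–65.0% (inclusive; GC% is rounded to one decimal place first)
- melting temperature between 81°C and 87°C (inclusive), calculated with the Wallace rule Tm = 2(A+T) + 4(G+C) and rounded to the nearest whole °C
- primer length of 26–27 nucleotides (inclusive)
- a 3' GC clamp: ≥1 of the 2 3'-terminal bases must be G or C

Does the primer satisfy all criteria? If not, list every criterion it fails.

Base counts: A=2, T=10, G=5, C=10 (length 27).
GC content: GC 15/27 = 55.6% ✓
Tm: Tm = 2·12 + 4·15 = 84°C ✓
length: length 27 ✓
GC clamp: 3' end TG has 1 G/C ✓

Meets all criteria.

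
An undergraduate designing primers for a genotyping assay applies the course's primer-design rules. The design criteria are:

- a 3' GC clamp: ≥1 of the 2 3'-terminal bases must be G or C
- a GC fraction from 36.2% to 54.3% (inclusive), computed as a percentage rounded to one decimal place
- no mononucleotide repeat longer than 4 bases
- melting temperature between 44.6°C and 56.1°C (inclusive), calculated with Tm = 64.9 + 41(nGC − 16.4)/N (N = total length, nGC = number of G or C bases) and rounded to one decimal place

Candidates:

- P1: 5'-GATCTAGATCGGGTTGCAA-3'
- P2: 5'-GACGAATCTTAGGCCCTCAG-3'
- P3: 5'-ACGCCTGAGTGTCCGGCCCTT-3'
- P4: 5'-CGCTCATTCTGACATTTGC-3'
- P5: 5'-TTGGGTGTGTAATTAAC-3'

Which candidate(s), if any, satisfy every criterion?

P1 (19 nt, A=5 T=5 G=6 C=3): 3' end AA has 0 G/C, need ≥1 ✗; GC 9/19 = 47.4% ✓; longest run = 3 ✓; Tm = 64.9 + 41·(9 − 16.4)/19 = 48.9°C ✓ — fails.
P2 (20 nt, A=5 T=4 G=5 C=6): 3' end AG has 1 G/C ✓; GC 11/20 = 55.0%, outside 36.2–54.3% ✗; longest run = 3 ✓; Tm = 64.9 + 41·(11 − 16.4)/20 = 53.8°C ✓ — fails.
P3 (21 nt, A=2 T=5 G=6 C=8): 3' end TT has 0 G/C, need ≥1 ✗; GC 14/21 = 66.7%, outside 36.2–54.3% ✗; longest run = 3 ✓; Tm = 64.9 + 41·(14 − 16.4)/21 = 60.2°C, outside 44.6–56.1°C ✗ — fails.
P4 (19 nt, A=3 T=7 G=3 C=6): 3' end GC has 2 G/C ✓; GC 9/19 = 47.4% ✓; longest run = 3 ✓; Tm = 64.9 + 41·(9 − 16.4)/19 = 48.9°C ✓ — passes.
P5 (17 nt, A=4 T=7 G=5 C=1): 3' end AC has 1 G/C ✓; GC 6/17 = 35.3%, outside 36.2–54.3% ✗; longest run = 3 ✓; Tm = 64.9 + 41·(6 − 16.4)/17 = 39.8°C, outside 44.6–56.1°C ✗ — fails.

P4 only.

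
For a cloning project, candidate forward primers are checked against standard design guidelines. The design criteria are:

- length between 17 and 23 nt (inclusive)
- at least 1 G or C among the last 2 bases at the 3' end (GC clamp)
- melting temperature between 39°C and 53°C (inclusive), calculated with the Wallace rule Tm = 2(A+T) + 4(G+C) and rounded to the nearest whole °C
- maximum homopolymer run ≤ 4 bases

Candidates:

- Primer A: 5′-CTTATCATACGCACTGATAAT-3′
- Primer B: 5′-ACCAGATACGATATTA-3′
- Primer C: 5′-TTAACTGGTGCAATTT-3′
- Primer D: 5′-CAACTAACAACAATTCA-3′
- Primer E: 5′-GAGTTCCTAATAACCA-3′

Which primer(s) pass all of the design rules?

Primer D only.

Primer A (21 nt, A=7 T=7 G=2 C=5): length 21 ✓; 3' end AT has 0 G/C, need ≥1 ✗; Tm = 2·14 + 4·7 = 56°C, outside 39–53°C ✗; longest run = 2 ✓ — fails.
Primer B (16 nt, A=7 T=4 G=2 C=3): length 16, outside 17–23 ✗; 3' end TA has 0 G/C, need ≥1 ✗; Tm = 2·11 + 4·5 = 42°C ✓; longest run = 2 ✓ — fails.
Primer C (16 nt, A=4 T=7 G=3 C=2): length 16, outside 17–23 ✗; 3' end TT has 0 G/C, need ≥1 ✗; Tm = 2·11 + 4·5 = 42°C ✓; longest run = 3 ✓ — fails.
Primer D (17 nt, A=9 T=3 G=0 C=5): length 17 ✓; 3' end CA has 1 G/C ✓; Tm = 2·12 + 4·5 = 44°C ✓; longest run = 2 ✓ — passes.
Primer E (16 nt, A=6 T=4 G=2 C=4): length 16, outside 17–23 ✗; 3' end CA has 1 G/C ✓; Tm = 2·10 + 4·6 = 44°C ✓; longest run = 2 ✓ — fails.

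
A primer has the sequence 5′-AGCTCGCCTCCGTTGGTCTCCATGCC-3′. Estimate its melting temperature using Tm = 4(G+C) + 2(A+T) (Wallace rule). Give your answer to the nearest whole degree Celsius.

Base counts: A=2, T=7, G=6, C=11 (length 26).
Tm = 2·(2+7) + 4·(6+11) = 2·9 + 4·17 = 18 + 68 = 86°C.

86°C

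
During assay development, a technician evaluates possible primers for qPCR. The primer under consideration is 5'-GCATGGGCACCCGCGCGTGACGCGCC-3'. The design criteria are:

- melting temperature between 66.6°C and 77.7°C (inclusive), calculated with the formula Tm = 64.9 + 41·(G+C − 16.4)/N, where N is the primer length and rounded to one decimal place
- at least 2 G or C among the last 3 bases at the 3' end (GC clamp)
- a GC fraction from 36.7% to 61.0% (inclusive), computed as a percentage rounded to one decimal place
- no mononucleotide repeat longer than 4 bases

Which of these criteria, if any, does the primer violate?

Base counts: A=3, T=2, G=10, C=11 (length 26).
Tm: Tm = 64.9 + 41·(21 − 16.4)/26 = 72.2°C ✓
GC clamp: 3' end GCC has 3 G/C ✓
GC content: GC 21/26 = 80.8%, outside 36.7–61.0% ✗
homopolymer run: longest run = 3 ✓

Fails: GC content.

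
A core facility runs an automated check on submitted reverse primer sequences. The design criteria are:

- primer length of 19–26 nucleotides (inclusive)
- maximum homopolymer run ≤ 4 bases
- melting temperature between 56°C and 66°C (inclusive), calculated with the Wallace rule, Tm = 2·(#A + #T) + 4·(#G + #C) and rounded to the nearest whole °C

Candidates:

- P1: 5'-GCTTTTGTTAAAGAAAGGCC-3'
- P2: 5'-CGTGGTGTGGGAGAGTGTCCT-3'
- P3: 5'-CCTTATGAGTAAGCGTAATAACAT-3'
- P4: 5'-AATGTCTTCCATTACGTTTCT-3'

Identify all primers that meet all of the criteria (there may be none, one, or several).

P1 (20 nt, A=6 T=6 G=5 C=3): length 20 ✓; longest run = 4 ✓; Tm = 2·12 + 4·8 = 56°C ✓ — passes.
P2 (21 nt, A=2 T=6 G=10 C=3): length 21 ✓; longest run = 3 ✓; Tm = 2·8 + 4·13 = 68°C, outside 56–66°C ✗ — fails.
P3 (24 nt, A=9 T=7 G=4 C=4): length 24 ✓; longest run = 2 ✓; Tm = 2·16 + 4·8 = 64°C ✓ — passes.
P4 (21 nt, A=4 T=10 G=2 C=5): length 21 ✓; longest run = 3 ✓; Tm = 2·14 + 4·7 = 56°C ✓ — passes.

P1, P3 and P4.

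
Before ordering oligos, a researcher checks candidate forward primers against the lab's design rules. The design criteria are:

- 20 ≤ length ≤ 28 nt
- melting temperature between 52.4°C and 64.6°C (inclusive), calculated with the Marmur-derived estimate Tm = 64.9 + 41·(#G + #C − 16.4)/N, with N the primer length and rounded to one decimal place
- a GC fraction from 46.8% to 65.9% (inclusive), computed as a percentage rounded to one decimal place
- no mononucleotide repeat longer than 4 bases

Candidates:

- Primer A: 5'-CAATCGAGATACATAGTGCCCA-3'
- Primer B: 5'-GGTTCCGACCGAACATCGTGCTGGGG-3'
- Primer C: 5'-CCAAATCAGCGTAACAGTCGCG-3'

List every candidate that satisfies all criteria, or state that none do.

Primer C only.

Primer A (22 nt, A=8 T=4 G=4 C=6): length 22 ✓; Tm = 64.9 + 41·(10 − 16.4)/22 = 53.0°C ✓; GC 10/22 = 45.5%, outside 46.8–65.9% ✗; longest run = 3 ✓ — fails.
Primer B (26 nt, A=4 T=5 G=10 C=7): length 26 ✓; Tm = 64.9 + 41·(17 − 16.4)/26 = 65.8°C, outside 52.4–64.6°C ✗; GC 17/26 = 65.4% ✓; longest run = 4 ✓ — fails.
Primer C (22 nt, A=7 T=3 G=5 C=7): length 22 ✓; Tm = 64.9 + 41·(12 − 16.4)/22 = 56.7°C ✓; GC 12/22 = 54.5% ✓; longest run = 3 ✓ — passes.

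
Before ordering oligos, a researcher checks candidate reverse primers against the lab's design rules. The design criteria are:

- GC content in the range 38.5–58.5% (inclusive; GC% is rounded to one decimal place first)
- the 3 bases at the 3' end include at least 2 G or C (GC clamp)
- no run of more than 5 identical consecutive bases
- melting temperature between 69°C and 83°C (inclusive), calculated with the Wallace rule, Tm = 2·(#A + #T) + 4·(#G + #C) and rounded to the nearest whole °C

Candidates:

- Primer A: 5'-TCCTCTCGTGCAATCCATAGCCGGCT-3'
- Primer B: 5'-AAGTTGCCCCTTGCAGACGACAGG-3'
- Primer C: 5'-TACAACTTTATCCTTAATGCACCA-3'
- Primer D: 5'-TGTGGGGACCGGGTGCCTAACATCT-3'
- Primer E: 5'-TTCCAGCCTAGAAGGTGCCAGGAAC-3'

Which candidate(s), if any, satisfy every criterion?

Primer A and Primer B.

Primer A (26 nt, A=4 T=7 G=5 C=10): GC 15/26 = 57.7% ✓; 3' end GCT has 2 G/C ✓; longest run = 2 ✓; Tm = 2·11 + 4·15 = 82°C ✓ — passes.
Primer B (24 nt, A=6 T=4 G=7 C=7): GC 14/24 = 58.3% ✓; 3' end AGG has 2 G/C ✓; longest run = 4 ✓; Tm = 2·10 + 4·14 = 76°C ✓ — passes.
Primer C (24 nt, A=8 T=8 G=1 C=7): GC 8/24 = 33.3%, outside 38.5–58.5% ✗; 3' end CCA has 2 G/C ✓; longest run = 3 ✓; Tm = 2·16 + 4·8 = 64°C, outside 69–83°C ✗ — fails.
Primer D (25 nt, A=4 T=6 G=9 C=6): GC 15/25 = 60.0%, outside 38.5–58.5% ✗; 3' end TCT has 1 G/C, need ≥2 ✗; longest run = 4 ✓; Tm = 2·10 + 4·15 = 80°C ✓ — fails.
Primer E (25 nt, A=7 T=4 G=7 C=7): GC 14/25 = 56.0% ✓; 3' end AAC has 1 G/C, need ≥2 ✗; longest run = 2 ✓; Tm = 2·11 + 4·14 = 78°C ✓ — fails.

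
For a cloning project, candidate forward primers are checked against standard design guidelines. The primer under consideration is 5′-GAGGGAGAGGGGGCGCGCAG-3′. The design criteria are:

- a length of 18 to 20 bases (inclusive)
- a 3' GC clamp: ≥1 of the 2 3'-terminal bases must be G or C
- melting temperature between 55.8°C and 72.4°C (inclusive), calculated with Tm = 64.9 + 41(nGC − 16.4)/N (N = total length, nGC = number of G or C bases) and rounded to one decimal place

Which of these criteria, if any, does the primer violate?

Meets all criteria.

Base counts: A=4, T=0, G=13, C=3 (length 20).
length: length 20 ✓
GC clamp: 3' end AG has 1 G/C ✓
Tm: Tm = 64.9 + 41·(16 − 16.4)/20 = 64.1°C ✓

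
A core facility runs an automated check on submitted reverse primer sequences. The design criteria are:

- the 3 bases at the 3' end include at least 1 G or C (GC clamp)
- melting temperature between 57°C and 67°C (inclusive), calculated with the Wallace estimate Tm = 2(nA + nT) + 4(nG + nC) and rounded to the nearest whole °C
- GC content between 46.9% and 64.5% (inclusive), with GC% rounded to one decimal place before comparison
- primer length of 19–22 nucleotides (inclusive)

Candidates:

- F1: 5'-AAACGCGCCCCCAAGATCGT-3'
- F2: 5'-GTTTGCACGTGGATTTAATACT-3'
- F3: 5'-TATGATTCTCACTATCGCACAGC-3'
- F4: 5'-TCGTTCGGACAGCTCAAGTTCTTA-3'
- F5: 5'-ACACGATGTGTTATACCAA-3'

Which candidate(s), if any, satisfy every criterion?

F1 (20 nt, A=6 T=2 G=4 C=8): 3' end CGT has 2 G/C ✓; Tm = 2·8 + 4·12 = 64°C ✓; GC 12/20 = 60.0% ✓; length 20 ✓ — passes.
F2 (22 nt, A=5 T=9 G=5 C=3): 3' end ACT has 1 G/C ✓; Tm = 2·14 + 4·8 = 60°C ✓; GC 8/22 = 36.4%, outside 46.9–64.5% ✗; length 22 ✓ — fails.
F3 (23 nt, A=6 T=7 G=3 C=7): 3' end AGC has 2 G/C ✓; Tm = 2·13 + 4·10 = 66°C ✓; GC 10/23 = 43.5%, outside 46.9–64.5% ✗; length 23, outside 19–22 ✗ — fails.
F4 (24 nt, A=5 T=8 G=5 C=6): 3' end TTA has 0 G/C, need ≥1 ✗; Tm = 2·13 + 4·11 = 70°C, outside 57–67°C ✗; GC 11/24 = 45.8%, outside 46.9–64.5% ✗; length 24, outside 19–22 ✗ — fails.
F5 (19 nt, A=7 T=5 G=3 C=4): 3' end CAA has 1 G/C ✓; Tm = 2·12 + 4·7 = 52°C, outside 57–67°C ✗; GC 7/19 = 36.8%, outside 46.9–64.5% ✗; length 19 ✓ — fails.

F1 only.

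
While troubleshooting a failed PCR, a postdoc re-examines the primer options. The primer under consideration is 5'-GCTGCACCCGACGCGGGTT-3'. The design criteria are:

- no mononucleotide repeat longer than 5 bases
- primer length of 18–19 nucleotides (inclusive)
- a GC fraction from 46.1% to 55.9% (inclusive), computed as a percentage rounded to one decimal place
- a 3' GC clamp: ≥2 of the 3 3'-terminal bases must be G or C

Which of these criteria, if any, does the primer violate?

Fails: GC content, GC clamp.

Base counts: A=2, T=3, G=7, C=7 (length 19).
homopolymer run: longest run = 3 ✓
length: length 19 ✓
GC content: GC 14/19 = 73.7%, outside 46.1–55.9% ✗
GC clamp: 3' end GTT has 1 G/C, need ≥2 ✗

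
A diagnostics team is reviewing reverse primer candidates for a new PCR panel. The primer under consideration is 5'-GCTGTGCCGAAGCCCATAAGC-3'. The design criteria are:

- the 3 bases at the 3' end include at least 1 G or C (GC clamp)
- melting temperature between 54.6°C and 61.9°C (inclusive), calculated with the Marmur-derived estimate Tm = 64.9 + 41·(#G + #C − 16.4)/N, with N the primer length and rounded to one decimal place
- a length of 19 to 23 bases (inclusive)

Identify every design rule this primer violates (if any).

Base counts: A=5, T=3, G=6, C=7 (length 21).
GC clamp: 3' end AGC has 2 G/C ✓
Tm: Tm = 64.9 + 41·(13 − 16.4)/21 = 58.3°C ✓
length: length 21 ✓

Meets all criteria.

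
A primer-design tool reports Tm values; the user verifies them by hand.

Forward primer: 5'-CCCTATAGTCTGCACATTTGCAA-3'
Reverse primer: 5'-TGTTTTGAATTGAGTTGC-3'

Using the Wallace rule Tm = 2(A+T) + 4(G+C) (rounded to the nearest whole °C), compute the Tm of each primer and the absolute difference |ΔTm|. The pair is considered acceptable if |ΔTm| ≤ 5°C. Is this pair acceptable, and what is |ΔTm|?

|ΔTm| = 18°C; the pair is not acceptable.

Forward: A=6 T=7 G=3 C=7 → Tm = 2·13 + 4·10 = 66°C.
Reverse: A=3 T=9 G=5 C=1 → Tm = 2·12 + 4·6 = 48°C.
|ΔTm| = |66 − 48| = 18°C, > 5°C.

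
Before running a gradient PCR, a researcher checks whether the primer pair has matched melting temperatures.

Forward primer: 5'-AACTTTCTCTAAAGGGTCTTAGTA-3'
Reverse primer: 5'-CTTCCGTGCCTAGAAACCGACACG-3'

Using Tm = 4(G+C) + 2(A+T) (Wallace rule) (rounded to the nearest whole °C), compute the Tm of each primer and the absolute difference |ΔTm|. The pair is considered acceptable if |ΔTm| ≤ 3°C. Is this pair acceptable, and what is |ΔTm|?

|ΔTm| = 12°C; the pair is not acceptable.

Forward: A=7 T=9 G=4 C=4 → Tm = 2·16 + 4·8 = 64°C.
Reverse: A=6 T=4 G=5 C=9 → Tm = 2·10 + 4·14 = 76°C.
|ΔTm| = |64 − 76| = 12°C, > 3°C.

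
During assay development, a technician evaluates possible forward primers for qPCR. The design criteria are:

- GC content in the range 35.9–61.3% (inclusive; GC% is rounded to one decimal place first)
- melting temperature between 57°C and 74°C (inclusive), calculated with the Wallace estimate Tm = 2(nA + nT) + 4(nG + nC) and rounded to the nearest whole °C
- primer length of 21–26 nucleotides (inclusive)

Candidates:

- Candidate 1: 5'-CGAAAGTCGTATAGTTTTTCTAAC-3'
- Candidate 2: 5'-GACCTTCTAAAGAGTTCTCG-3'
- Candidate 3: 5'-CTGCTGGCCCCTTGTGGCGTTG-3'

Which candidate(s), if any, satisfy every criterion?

None of the candidates satisfy all criteria.

Candidate 1 (24 nt, A=7 T=9 G=4 C=4): GC 8/24 = 33.3%, outside 35.9–61.3% ✗; Tm = 2·16 + 4·8 = 64°C ✓; length 24 ✓ — fails.
Candidate 2 (20 nt, A=5 T=6 G=4 C=5): GC 9/20 = 45.0% ✓; Tm = 2·11 + 4·9 = 58°C ✓; length 20, outside 21–26 ✗ — fails.
Candidate 3 (22 nt, A=0 T=7 G=8 C=7): GC 15/22 = 68.2%, outside 35.9–61.3% ✗; Tm = 2·7 + 4·15 = 74°C ✓; length 22 ✓ — fails.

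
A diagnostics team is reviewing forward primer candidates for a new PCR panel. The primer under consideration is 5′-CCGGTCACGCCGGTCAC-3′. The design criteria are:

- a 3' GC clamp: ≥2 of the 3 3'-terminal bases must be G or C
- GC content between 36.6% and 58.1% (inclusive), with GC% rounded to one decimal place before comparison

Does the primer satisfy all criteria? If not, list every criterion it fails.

Base counts: A=2, T=2, G=5, C=8 (length 17).
GC clamp: 3' end CAC has 2 G/C ✓
GC content: GC 13/17 = 76.5%, outside 36.6–58.1% ✗

Fails: GC content.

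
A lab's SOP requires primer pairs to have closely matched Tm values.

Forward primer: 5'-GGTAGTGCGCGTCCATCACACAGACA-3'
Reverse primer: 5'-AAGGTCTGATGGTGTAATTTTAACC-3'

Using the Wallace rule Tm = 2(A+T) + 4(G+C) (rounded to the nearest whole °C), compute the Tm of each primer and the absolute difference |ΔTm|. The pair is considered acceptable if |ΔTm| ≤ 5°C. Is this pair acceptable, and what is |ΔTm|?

Forward: A=7 T=4 G=7 C=8 → Tm = 2·11 + 4·15 = 82°C.
Reverse: A=7 T=9 G=6 C=3 → Tm = 2·16 + 4·9 = 68°C.
|ΔTm| = |82 − 68| = 14°C, > 5°C.

|ΔTm| = 14°C; the pair is not acceptable.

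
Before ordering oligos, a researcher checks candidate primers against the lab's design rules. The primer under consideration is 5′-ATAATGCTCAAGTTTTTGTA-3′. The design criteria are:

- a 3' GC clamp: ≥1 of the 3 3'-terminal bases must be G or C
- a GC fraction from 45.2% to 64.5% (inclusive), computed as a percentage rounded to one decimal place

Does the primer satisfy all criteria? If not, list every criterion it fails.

Fails: GC content.

Base counts: A=6, T=9, G=3, C=2 (length 20).
GC clamp: 3' end GTA has 1 G/C ✓
GC content: GC 5/20 = 25.0%, outside 45.2–64.5% ✗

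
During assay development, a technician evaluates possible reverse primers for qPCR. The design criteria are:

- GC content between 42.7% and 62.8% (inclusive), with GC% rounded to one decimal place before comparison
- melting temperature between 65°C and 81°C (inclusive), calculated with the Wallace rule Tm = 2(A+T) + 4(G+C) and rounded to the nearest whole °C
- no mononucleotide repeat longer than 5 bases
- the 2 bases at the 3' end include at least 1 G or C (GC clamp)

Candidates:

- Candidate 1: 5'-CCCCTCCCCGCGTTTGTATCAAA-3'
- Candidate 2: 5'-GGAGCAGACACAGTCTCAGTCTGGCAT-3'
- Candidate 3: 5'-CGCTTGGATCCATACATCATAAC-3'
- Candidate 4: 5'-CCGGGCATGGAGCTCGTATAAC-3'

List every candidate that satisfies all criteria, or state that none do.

Candidate 3 and Candidate 4.

Candidate 1 (23 nt, A=4 T=6 G=3 C=10): GC 13/23 = 56.5% ✓; Tm = 2·10 + 4·13 = 72°C ✓; longest run = 4 ✓; 3' end AA has 0 G/C, need ≥1 ✗ — fails.
Candidate 2 (27 nt, A=7 T=5 G=8 C=7): GC 15/27 = 55.6% ✓; Tm = 2·12 + 4·15 = 84°C, outside 65–81°C ✗; longest run = 2 ✓; 3' end AT has 0 G/C, need ≥1 ✗ — fails.
Candidate 3 (23 nt, A=7 T=6 G=3 C=7): GC 10/23 = 43.5% ✓; Tm = 2·13 + 4·10 = 66°C ✓; longest run = 2 ✓; 3' end AC has 1 G/C ✓ — passes.
Candidate 4 (22 nt, A=5 T=4 G=7 C=6): GC 13/22 = 59.1% ✓; Tm = 2·9 + 4·13 = 70°C ✓; longest run = 3 ✓; 3' end AC has 1 G/C ✓ — passes.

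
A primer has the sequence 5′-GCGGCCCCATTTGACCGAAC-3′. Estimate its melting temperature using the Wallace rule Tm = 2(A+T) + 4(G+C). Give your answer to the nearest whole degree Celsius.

Base counts: A=4, T=3, G=5, C=8 (length 20).
Tm = 2·(4+3) + 4·(5+8) = 2·7 + 4·13 = 14 + 52 = 66°C.

66°C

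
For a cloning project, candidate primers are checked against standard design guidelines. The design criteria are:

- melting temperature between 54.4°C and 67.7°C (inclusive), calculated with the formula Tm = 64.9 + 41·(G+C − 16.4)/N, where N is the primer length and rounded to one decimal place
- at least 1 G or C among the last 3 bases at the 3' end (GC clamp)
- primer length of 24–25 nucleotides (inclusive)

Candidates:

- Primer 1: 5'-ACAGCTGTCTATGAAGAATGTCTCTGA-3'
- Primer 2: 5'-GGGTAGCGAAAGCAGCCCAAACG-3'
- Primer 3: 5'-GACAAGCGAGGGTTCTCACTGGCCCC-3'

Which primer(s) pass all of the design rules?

Primer 1 (27 nt, A=8 T=8 G=6 C=5): Tm = 64.9 + 41·(11 − 16.4)/27 = 56.7°C ✓; 3' end TGA has 1 G/C ✓; length 27, outside 24–25 ✗ — fails.
Primer 2 (23 nt, A=8 T=1 G=8 C=6): Tm = 64.9 + 41·(14 − 16.4)/23 = 60.6°C ✓; 3' end ACG has 2 G/C ✓; length 23, outside 24–25 ✗ — fails.
Primer 3 (26 nt, A=5 T=4 G=8 C=9): Tm = 64.9 + 41·(17 − 16.4)/26 = 65.8°C ✓; 3' end CCC has 3 G/C ✓; length 26, outside 24–25 ✗ — fails.

None of the candidates satisfy all criteria.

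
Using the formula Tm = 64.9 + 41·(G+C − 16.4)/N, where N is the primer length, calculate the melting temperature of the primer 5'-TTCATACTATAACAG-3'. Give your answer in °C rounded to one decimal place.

Base counts: A=6, T=5, G=1, C=3; G+C = 4, N = 15.
Tm = 64.9 + 41·(4 − 16.4)/15 = 64.9 + -508.40/15 = 31.0°C.

31.0°C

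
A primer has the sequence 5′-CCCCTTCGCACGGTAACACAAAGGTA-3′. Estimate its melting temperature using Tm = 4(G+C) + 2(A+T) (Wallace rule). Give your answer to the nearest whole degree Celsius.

Base counts: A=8, T=4, G=5, C=9 (length 26).
Tm = 2·(8+4) + 4·(5+9) = 2·12 + 4·14 = 24 + 56 = 80°C.

80°C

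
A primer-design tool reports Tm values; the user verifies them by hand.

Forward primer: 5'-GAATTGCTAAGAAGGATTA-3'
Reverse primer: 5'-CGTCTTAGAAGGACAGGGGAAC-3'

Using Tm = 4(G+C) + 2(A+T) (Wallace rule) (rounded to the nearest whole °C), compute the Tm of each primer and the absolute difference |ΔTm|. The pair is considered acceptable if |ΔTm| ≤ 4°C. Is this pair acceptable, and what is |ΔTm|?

|ΔTm| = 18°C; the pair is not acceptable.

Forward: A=8 T=5 G=5 C=1 → Tm = 2·13 + 4·6 = 50°C.
Reverse: A=7 T=3 G=8 C=4 → Tm = 2·10 + 4·12 = 68°C.
|ΔTm| = |50 − 68| = 18°C, > 4°C.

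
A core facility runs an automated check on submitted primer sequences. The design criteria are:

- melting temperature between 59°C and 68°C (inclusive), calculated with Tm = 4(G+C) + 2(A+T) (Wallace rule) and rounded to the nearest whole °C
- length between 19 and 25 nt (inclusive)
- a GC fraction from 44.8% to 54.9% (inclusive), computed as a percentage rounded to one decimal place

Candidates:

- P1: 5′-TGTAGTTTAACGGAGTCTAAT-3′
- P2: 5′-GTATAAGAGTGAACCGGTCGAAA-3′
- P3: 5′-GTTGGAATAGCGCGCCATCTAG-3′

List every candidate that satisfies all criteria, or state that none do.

P3 only.

P1 (21 nt, A=6 T=8 G=5 C=2): Tm = 2·14 + 4·7 = 56°C, outside 59–68°C ✗; length 21 ✓; GC 7/21 = 33.3%, outside 44.8–54.9% ✗ — fails.
P2 (23 nt, A=9 T=4 G=7 C=3): Tm = 2·13 + 4·10 = 66°C ✓; length 23 ✓; GC 10/23 = 43.5%, outside 44.8–54.9% ✗ — fails.
P3 (22 nt, A=5 T=5 G=7 C=5): Tm = 2·10 + 4·12 = 68°C ✓; length 22 ✓; GC 12/22 = 54.5% ✓ — passes.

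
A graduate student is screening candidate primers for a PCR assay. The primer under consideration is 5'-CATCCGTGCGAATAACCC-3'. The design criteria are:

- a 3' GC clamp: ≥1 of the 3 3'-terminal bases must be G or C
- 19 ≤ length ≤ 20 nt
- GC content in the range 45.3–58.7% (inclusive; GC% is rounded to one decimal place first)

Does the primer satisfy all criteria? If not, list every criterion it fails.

Base counts: A=5, T=3, G=3, C=7 (length 18).
GC clamp: 3' end CCC has 3 G/C ✓
length: length 18, outside 19–20 ✗
GC content: GC 10/18 = 55.6% ✓

Fails: length.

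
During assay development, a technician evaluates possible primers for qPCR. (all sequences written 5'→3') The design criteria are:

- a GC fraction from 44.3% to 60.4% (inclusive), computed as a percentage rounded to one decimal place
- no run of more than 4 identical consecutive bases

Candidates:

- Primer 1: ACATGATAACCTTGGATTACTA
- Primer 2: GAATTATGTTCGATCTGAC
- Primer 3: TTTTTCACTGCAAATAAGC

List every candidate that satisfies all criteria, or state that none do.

None of the candidates satisfy all criteria.

Primer 1 (22 nt, A=8 T=7 G=3 C=4): GC 7/22 = 31.8%, outside 44.3–60.4% ✗; longest run = 2 ✓ — fails.
Primer 2 (19 nt, A=5 T=7 G=4 C=3): GC 7/19 = 36.8%, outside 44.3–60.4% ✗; longest run = 2 ✓ — fails.
Primer 3 (19 nt, A=6 T=7 G=2 C=4): GC 6/19 = 31.6%, outside 44.3–60.4% ✗; longest run = 5, exceeds 4 ✗ — fails.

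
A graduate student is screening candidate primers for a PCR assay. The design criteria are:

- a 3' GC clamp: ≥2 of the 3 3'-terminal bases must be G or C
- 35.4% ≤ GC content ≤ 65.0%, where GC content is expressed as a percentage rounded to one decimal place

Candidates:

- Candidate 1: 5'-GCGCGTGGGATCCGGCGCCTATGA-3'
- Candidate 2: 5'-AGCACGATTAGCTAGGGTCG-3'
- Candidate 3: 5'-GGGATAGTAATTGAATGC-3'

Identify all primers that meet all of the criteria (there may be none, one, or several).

Candidate 2 and Candidate 3.

Candidate 1 (24 nt, A=3 T=4 G=10 C=7): 3' end TGA has 1 G/C, need ≥2 ✗; GC 17/24 = 70.8%, outside 35.4–65.0% ✗ — fails.
Candidate 2 (20 nt, A=5 T=4 G=7 C=4): 3' end TCG has 2 G/C ✓; GC 11/20 = 55.0% ✓ — passes.
Candidate 3 (18 nt, A=6 T=5 G=6 C=1): 3' end TGC has 2 G/C ✓; GC 7/18 = 38.9% ✓ — passes.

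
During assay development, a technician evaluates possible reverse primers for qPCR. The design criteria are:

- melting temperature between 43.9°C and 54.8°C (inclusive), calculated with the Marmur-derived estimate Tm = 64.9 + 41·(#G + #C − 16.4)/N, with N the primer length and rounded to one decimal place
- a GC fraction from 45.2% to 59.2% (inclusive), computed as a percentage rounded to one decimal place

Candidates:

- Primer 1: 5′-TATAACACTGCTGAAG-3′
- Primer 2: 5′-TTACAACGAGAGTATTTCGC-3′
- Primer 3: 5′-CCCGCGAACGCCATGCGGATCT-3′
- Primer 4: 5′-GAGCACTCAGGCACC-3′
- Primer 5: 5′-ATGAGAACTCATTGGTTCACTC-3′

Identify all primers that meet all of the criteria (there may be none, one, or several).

Primer 1 (16 nt, A=6 T=4 G=3 C=3): Tm = 64.9 + 41·(6 − 16.4)/16 = 38.3°C, outside 43.9–54.8°C ✗; GC 6/16 = 37.5%, outside 45.2–59.2% ✗ — fails.
Primer 2 (20 nt, A=6 T=6 G=4 C=4): Tm = 64.9 + 41·(8 − 16.4)/20 = 47.7°C ✓; GC 8/20 = 40.0%, outside 45.2–59.2% ✗ — fails.
Primer 3 (22 nt, A=4 T=3 G=6 C=9): Tm = 64.9 + 41·(15 − 16.4)/22 = 62.3°C, outside 43.9–54.8°C ✗; GC 15/22 = 68.2%, outside 45.2–59.2% ✗ — fails.
Primer 4 (15 nt, A=4 T=1 G=4 C=6): Tm = 64.9 + 41·(10 − 16.4)/15 = 47.4°C ✓; GC 10/15 = 66.7%, outside 45.2–59.2% ✗ — fails.
Primer 5 (22 nt, A=6 T=7 G=4 C=5): Tm = 64.9 + 41·(9 − 16.4)/22 = 51.1°C ✓; GC 9/22 = 40.9%, outside 45.2–59.2% ✗ — fails.

None of the candidates satisfy all criteria.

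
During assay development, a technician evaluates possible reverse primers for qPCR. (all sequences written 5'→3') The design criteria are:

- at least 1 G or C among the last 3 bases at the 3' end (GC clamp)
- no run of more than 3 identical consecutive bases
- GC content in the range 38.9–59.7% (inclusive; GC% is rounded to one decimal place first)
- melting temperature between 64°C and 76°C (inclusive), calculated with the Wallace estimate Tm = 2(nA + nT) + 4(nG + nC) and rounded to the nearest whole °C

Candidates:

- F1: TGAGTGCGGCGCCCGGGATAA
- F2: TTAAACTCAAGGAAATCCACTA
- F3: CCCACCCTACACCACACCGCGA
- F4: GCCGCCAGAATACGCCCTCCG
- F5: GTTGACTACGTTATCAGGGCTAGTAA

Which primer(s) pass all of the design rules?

F1 (21 nt, A=4 T=3 G=9 C=5): 3' end TAA has 0 G/C, need ≥1 ✗; longest run = 3 ✓; GC 14/21 = 66.7%, outside 38.9–59.7% ✗; Tm = 2·7 + 4·14 = 70°C ✓ — fails.
F2 (22 nt, A=10 T=5 G=2 C=5): 3' end CTA has 1 G/C ✓; longest run = 3 ✓; GC 7/22 = 31.8%, outside 38.9–59.7% ✗; Tm = 2·15 + 4·7 = 58°C, outside 64–76°C ✗ — fails.
F3 (22 nt, A=6 T=1 G=2 C=13): 3' end CGA has 2 G/C ✓; longest run = 3 ✓; GC 15/22 = 68.2%, outside 38.9–59.7% ✗; Tm = 2·7 + 4·15 = 74°C ✓ — fails.
F4 (21 nt, A=4 T=2 G=5 C=10): 3' end CCG has 3 G/C ✓; longest run = 3 ✓; GC 15/21 = 71.4%, outside 38.9–59.7% ✗; Tm = 2·6 + 4·15 = 72°C ✓ — fails.
F5 (26 nt, A=7 T=8 G=7 C=4): 3' end TAA has 0 G/C, need ≥1 ✗; longest run = 3 ✓; GC 11/26 = 42.3% ✓; Tm = 2·15 + 4·11 = 74°C ✓ — fails.

None of the candidates satisfy all criteria.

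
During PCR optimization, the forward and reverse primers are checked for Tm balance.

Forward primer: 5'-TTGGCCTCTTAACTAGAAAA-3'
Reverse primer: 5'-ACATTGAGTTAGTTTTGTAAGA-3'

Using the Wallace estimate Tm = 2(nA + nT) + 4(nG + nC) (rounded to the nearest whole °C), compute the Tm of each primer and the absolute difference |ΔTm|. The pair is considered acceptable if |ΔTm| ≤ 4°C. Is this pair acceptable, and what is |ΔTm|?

Forward: A=7 T=6 G=3 C=4 → Tm = 2·13 + 4·7 = 54°C.
Reverse: A=7 T=9 G=5 C=1 → Tm = 2·16 + 4·6 = 56°C.
|ΔTm| = |54 − 56| = 2°C, ≤ 4°C.

|ΔTm| = 2°C; the pair is acceptable.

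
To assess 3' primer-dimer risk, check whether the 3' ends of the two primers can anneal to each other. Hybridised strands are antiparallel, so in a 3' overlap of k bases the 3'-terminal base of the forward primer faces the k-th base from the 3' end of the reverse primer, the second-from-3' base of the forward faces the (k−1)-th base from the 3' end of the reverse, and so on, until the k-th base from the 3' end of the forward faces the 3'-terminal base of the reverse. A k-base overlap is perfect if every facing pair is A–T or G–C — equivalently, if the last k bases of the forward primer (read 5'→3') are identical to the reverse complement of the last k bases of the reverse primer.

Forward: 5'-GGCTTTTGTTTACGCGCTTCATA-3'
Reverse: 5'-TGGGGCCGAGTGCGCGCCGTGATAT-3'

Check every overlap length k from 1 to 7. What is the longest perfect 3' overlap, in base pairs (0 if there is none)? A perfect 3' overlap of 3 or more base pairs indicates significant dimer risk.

Longest perfect overlap: 3 complementary base pairs; significant dimer risk (threshold 3).

Last 7 bases (5'→3') — forward …CTTCATA, reverse …GTGATAT.
Reverse complement of the reverse primer's last 7 bases: ATATCAC; its first k bases are the reverse complement of the reverse primer's last k bases, so a perfect k-base overlap needs the forward primer's last k bases to equal them.
Comparing (forward last k vs required): k=1: A vs A ✓; k=2: TA vs AT ✗; k=3: ATA vs ATA ✓; k=4: CATA vs ATAT ✗; k=5: TCATA vs ATATC ✗; k=6: TTCATA vs ATATCA ✗; k=7: CTTCATA vs ATATCAC ✗.
Perfect overlaps at k = 1, 3; the largest is 3.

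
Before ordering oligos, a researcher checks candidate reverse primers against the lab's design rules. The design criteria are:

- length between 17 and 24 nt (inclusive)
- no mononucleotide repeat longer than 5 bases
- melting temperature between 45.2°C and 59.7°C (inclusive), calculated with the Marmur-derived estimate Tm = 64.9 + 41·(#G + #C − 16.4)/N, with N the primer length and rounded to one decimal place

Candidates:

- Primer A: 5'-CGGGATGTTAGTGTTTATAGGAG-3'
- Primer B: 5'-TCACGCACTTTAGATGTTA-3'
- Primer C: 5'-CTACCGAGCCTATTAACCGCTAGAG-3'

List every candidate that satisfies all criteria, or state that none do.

Primer A (23 nt, A=5 T=8 G=9 C=1): length 23 ✓; longest run = 3 ✓; Tm = 64.9 + 41·(10 − 16.4)/23 = 53.5°C ✓ — passes.
Primer B (19 nt, A=5 T=7 G=3 C=4): length 19 ✓; longest run = 3 ✓; Tm = 64.9 + 41·(7 − 16.4)/19 = 44.6°C, outside 45.2–59.7°C ✗ — fails.
Primer C (25 nt, A=7 T=5 G=5 C=8): length 25, outside 17–24 ✗; longest run = 2 ✓; Tm = 64.9 + 41·(13 − 16.4)/25 = 59.3°C ✓ — fails.

Primer A only.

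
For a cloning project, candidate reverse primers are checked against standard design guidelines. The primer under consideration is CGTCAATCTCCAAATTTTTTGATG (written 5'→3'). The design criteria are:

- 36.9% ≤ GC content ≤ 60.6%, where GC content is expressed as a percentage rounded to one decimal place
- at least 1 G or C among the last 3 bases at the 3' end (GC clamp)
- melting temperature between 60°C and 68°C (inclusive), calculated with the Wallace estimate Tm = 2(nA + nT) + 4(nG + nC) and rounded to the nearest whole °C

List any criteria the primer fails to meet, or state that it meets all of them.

Fails: GC content.

Base counts: A=6, T=10, G=3, C=5 (length 24).
GC content: GC 8/24 = 33.3%, outside 36.9–60.6% ✗
GC clamp: 3' end ATG has 1 G/C ✓
Tm: Tm = 2·16 + 4·8 = 64°C ✓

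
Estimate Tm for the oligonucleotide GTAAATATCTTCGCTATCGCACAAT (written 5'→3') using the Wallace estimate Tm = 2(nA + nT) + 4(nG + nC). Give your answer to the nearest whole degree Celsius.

Base counts: A=8, T=8, G=3, C=6 (length 25).
Tm = 2·(8+8) + 4·(3+6) = 2·16 + 4·9 = 32 + 36 = 68°C.

68°C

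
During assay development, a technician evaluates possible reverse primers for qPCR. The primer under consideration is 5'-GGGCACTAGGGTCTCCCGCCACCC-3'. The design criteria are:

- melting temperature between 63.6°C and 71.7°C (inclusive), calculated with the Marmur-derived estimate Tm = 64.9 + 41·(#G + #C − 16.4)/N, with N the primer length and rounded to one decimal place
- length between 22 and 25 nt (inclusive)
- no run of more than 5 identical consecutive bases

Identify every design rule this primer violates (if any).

Base counts: A=3, T=3, G=7, C=11 (length 24).
Tm: Tm = 64.9 + 41·(18 − 16.4)/24 = 67.6°C ✓
length: length 24 ✓
homopolymer run: longest run = 3 ✓

Meets all criteria.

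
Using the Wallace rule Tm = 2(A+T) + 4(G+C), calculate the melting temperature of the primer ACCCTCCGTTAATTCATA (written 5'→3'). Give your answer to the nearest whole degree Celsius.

Base counts: A=5, T=6, G=1, C=6 (length 18).
Tm = 2·(5+6) + 4·(1+6) = 2·11 + 4·7 = 22 + 28 = 50°C.

50°C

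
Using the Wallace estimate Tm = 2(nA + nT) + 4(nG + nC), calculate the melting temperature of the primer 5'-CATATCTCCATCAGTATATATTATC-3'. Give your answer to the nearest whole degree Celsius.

Base counts: A=8, T=10, G=1, C=6 (length 25).
Tm = 2·(8+10) + 4·(1+6) = 2·18 + 4·7 = 36 + 28 = 64°C.

64°C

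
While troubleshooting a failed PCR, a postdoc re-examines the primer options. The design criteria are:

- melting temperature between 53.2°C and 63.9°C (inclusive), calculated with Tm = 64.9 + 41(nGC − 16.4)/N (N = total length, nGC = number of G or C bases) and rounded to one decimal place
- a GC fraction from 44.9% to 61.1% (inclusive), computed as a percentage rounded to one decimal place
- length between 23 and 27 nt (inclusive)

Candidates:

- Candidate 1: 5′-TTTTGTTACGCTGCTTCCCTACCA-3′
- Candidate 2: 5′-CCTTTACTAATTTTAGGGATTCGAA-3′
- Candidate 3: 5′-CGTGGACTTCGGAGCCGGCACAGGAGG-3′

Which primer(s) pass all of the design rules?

Candidate 1 only.

Candidate 1 (24 nt, A=3 T=10 G=3 C=8): Tm = 64.9 + 41·(11 − 16.4)/24 = 55.7°C ✓; GC 11/24 = 45.8% ✓; length 24 ✓ — passes.
Candidate 2 (25 nt, A=7 T=10 G=4 C=4): Tm = 64.9 + 41·(8 − 16.4)/25 = 51.1°C, outside 53.2–63.9°C ✗; GC 8/25 = 32.0%, outside 44.9–61.1% ✗; length 25 ✓ — fails.
Candidate 3 (27 nt, A=5 T=3 G=12 C=7): Tm = 64.9 + 41·(19 − 16.4)/27 = 68.8°C, outside 53.2–63.9°C ✗; GC 19/27 = 70.4%, outside 44.9–61.1% ✗; length 27 ✓ — fails.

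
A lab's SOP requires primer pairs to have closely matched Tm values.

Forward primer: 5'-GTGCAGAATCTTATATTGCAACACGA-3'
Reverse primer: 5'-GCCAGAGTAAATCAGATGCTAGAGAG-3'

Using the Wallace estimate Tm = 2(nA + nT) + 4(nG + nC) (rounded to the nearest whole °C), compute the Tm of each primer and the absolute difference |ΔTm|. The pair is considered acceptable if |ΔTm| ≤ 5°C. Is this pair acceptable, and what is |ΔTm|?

|ΔTm| = 4°C; the pair is acceptable.

Forward: A=9 T=7 G=5 C=5 → Tm = 2·16 + 4·10 = 72°C.
Reverse: A=10 T=4 G=8 C=4 → Tm = 2·14 + 4·12 = 76°C.
|ΔTm| = |72 − 76| = 4°C, ≤ 5°C.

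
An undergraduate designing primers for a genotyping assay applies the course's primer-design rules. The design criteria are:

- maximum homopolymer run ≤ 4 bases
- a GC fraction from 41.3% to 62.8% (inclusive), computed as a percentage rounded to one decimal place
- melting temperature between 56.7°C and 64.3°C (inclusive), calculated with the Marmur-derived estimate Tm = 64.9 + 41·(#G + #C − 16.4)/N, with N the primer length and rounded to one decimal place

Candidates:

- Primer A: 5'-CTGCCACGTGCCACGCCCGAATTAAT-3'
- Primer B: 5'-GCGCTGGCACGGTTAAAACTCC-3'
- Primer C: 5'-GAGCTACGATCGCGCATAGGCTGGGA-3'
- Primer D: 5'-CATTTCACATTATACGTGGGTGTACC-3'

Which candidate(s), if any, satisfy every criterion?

Primer A (26 nt, A=6 T=5 G=5 C=10): longest run = 3 ✓; GC 15/26 = 57.7% ✓; Tm = 64.9 + 41·(15 − 16.4)/26 = 62.7°C ✓ — passes.
Primer B (22 nt, A=5 T=4 G=6 C=7): longest run = 4 ✓; GC 13/22 = 59.1% ✓; Tm = 64.9 + 41·(13 − 16.4)/22 = 58.6°C ✓ — passes.
Primer C (26 nt, A=6 T=4 G=10 C=6): longest run = 3 ✓; GC 16/26 = 61.5% ✓; Tm = 64.9 + 41·(16 − 16.4)/26 = 64.3°C ✓ — passes.
Primer D (26 nt, A=6 T=9 G=5 C=6): longest run = 3 ✓; GC 11/26 = 42.3% ✓; Tm = 64.9 + 41·(11 − 16.4)/26 = 56.4°C, outside 56.7–64.3°C ✗ — fails.

Primer A, Primer B and Primer C.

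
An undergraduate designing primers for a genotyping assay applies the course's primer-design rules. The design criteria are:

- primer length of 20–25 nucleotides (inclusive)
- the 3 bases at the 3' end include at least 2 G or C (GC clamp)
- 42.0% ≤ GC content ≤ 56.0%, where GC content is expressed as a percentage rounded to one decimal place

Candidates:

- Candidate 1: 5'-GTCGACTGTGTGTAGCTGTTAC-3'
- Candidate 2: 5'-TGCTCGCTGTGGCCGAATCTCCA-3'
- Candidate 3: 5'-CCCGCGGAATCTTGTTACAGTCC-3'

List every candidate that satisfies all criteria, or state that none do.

None of the candidates satisfy all criteria.

Candidate 1 (22 nt, A=3 T=8 G=7 C=4): length 22 ✓; 3' end TAC has 1 G/C, need ≥2 ✗; GC 11/22 = 50.0% ✓ — fails.
Candidate 2 (23 nt, A=3 T=6 G=6 C=8): length 23 ✓; 3' end CCA has 2 G/C ✓; GC 14/23 = 60.9%, outside 42.0–56.0% ✗ — fails.
Candidate 3 (23 nt, A=4 T=6 G=5 C=8): length 23 ✓; 3' end TCC has 2 G/C ✓; GC 13/23 = 56.5%, outside 42.0–56.0% ✗ — fails.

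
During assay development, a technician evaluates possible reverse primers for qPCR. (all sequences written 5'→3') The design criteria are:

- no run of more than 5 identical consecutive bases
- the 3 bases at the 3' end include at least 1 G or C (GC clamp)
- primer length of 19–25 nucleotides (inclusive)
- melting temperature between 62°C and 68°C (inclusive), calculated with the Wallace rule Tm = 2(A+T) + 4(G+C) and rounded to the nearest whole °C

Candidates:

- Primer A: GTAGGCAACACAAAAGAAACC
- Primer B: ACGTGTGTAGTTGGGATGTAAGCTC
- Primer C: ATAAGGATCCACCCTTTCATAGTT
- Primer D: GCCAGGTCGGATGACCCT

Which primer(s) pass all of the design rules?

Primer A (21 nt, A=11 T=1 G=4 C=5): longest run = 4 ✓; 3' end ACC has 2 G/C ✓; length 21 ✓; Tm = 2·12 + 4·9 = 60°C, outside 62–68°C ✗ — fails.
Primer B (25 nt, A=5 T=8 G=9 C=3): longest run = 3 ✓; 3' end CTC has 2 G/C ✓; length 25 ✓; Tm = 2·13 + 4·12 = 74°C, outside 62–68°C ✗ — fails.
Primer C (24 nt, A=7 T=8 G=3 C=6): longest run = 3 ✓; 3' end GTT has 1 G/C ✓; length 24 ✓; Tm = 2·15 + 4·9 = 66°C ✓ — passes.
Primer D (18 nt, A=3 T=3 G=6 C=6): longest run = 3 ✓; 3' end CCT has 2 G/C ✓; length 18, outside 19–25 ✗; Tm = 2·6 + 4·12 = 60°C, outside 62–68°C ✗ — fails.

Primer C only.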